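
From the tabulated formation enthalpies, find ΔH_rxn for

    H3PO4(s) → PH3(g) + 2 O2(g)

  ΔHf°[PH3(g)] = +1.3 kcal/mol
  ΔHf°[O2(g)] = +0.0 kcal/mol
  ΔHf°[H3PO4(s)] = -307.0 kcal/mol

ΔH°rxn = Σ nΔHf°(products) − Σ nΔHf°(reactants).
Products: 1·(+1.3) + 2·(+0.0) = +1.3
Reactants: 1·(-307.0) = -307.0
ΔH_rxn = (+1.3) − (-307.0) = 308.3 kcal/mol

ΔH_rxn = 308.3 kcal/mol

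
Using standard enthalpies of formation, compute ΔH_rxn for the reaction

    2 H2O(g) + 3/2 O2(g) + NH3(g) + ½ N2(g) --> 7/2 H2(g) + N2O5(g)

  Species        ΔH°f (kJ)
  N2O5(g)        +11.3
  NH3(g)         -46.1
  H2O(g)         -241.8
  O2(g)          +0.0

ΔH_rxn = 541.0 kJ

Products: 7/2·(+0.0) + 1·(+11.3) = +11.3
Reactants: 2·(-241.8) + 3/2·(+0.0) + 1·(-46.1) + 1/2·(+0.0) = -529.7
ΔH_rxn = (+11.3) − (-529.7) = 541.0 kJ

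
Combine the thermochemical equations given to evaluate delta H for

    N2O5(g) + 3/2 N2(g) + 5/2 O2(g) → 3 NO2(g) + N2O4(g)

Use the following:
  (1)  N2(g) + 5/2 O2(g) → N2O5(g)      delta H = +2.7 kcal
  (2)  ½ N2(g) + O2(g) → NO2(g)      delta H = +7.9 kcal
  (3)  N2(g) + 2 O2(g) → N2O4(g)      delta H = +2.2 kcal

(1) reversed: -2.7 kcal
(2) × 3: (3)·(+7.9) = +23.7 kcal
(3) as written: +2.2 kcal
Summing the manipulated equations, delta H = (-2.7) + (+23.7) + (+2.2) = 23.2 kcal

delta H = 23.2 kcal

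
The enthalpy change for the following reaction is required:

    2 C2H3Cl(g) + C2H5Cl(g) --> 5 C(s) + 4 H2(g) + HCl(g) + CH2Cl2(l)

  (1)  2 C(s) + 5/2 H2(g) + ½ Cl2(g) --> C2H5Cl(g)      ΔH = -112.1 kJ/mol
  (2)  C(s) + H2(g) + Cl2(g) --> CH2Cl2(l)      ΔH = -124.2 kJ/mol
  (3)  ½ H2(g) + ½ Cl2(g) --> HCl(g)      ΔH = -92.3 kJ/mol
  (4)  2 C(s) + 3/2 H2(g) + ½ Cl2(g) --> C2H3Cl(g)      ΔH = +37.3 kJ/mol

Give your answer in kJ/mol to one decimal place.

ΔH = -179.0 kJ/mol

(1) reversed (reverse to put C2H5Cl(g) on the reactant side): +112.1 kJ/mol
(2) as written (CH2Cl2(l) already on the product side): -124.2 kJ/mol
(3) as written (HCl(g) already on the product side): -92.3 kJ/mol
(4) reversed and × 2 (C2H3Cl(g) must end up as a reactant; scale by 2 for the 2 C2H3Cl(g)): (-2)·(+37.3) = -74.6 kJ/mol
Summing the manipulated equations, ΔH = (-1)·(-112.1) + (1)·(-124.2) + (1)·(-92.3) + (-2)·(+37.3) = -179.0 kJ/mol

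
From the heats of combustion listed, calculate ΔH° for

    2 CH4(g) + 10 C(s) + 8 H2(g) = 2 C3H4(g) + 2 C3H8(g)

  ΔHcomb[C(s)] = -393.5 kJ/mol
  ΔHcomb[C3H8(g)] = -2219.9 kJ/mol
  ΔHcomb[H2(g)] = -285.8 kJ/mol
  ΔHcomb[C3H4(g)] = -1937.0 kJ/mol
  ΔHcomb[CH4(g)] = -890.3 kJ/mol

ΔH° = 311.8 kJ/mol

Using ΔH = Σ nΔHc°(reactants) − Σ nΔHc°(products):
= [2·(-890.3) + 10·(-393.5) + 8·(-285.8)] − [2·(-1937.0) + 2·(-2219.9)]
= 311.8 kJ/mol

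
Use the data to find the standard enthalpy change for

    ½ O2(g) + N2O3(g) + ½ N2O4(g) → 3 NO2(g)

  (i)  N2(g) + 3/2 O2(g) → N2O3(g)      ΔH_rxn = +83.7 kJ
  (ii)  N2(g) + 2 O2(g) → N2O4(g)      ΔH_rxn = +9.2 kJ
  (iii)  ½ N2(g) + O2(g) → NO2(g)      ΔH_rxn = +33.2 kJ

(i) reversed: -83.7 kJ
(ii) reversed and × 1/2: (-1/2)·(+9.2) = -4.6 kJ
(iii) × 3: (3)·(+33.2) = +99.6 kJ
Since enthalpy is a state function, ΔH_rxn = (-83.7) + (-4.6) + (+99.6) = 11.3 kJ

ΔH_rxn = 11.3 kJ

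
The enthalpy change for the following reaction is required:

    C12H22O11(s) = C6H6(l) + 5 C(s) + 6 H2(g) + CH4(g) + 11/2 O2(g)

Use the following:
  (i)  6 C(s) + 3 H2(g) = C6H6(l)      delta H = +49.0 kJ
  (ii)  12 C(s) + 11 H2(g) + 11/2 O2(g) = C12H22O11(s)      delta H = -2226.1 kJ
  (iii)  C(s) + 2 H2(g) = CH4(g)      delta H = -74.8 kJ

(i) as written (C6H6(l) already on the product side): +49.0 kJ
(ii) reversed (reverse to put C12H22O11(s) on the reactant side): +2226.1 kJ
(iii) as written (CH4(g) already on the product side): -74.8 kJ
delta H = (1)·(+49.0) + (-1)·(-2226.1) + (1)·(-74.8) = 2200.3 kJ

delta H = 2200.3 kJ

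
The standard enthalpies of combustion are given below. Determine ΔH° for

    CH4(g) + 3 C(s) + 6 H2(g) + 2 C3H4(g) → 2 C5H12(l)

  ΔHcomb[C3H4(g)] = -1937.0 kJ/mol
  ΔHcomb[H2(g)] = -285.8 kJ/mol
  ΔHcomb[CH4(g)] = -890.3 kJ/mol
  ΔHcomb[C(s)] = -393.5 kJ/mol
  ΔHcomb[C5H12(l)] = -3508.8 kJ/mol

With combustion enthalpies, reactants minus products:
= [1·(-890.3) + 3·(-393.5) + 6·(-285.8) + 2·(-1937.0)] − [2·(-3508.8)]
= -642.0 kJ/mol

ΔH° = -642.0 kJ/mol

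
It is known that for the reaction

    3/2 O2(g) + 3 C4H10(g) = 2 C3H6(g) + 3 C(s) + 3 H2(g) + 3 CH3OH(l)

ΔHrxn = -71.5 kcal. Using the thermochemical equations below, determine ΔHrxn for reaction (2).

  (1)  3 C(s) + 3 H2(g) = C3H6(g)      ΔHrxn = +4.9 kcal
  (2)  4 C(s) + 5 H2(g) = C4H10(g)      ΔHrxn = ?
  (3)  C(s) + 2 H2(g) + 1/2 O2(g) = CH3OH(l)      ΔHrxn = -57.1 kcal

ΔHrxn = -30.0 kcal

(1) × 2: (2)·(+4.9) = +9.8 kcal
(2) reversed and × 3: contributes −3·x
(3) × 3: (3)·(-57.1) = -171.3 kcal
-71.5 = (+9.8) + (-171.3) − 3·x
x = (-71.5 − (-161.5)) / (-3) = -30.0 kcal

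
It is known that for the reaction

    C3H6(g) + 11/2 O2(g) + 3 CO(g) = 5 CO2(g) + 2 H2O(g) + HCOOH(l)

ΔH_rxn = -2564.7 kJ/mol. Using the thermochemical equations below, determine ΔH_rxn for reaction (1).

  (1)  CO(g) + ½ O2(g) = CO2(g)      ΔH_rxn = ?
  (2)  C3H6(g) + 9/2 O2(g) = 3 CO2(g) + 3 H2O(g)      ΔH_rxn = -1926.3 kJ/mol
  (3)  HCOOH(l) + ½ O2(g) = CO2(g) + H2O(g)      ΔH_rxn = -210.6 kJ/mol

ΔH_rxn = -283.0 kJ/mol

(1) × 3 (×3 to match 3 CO(g) in the target): contributes 3·x
(2) as written (C3H6(g) already on the reactant side): -1926.3 kJ/mol
(3) reversed (reverse to put HCOOH(l) on the product side): +210.6 kJ/mol
-2564.7 = (-1926.3) + (+210.6) + 3·x
x = (-2564.7 − (-1715.7)) / (3) = -283.0 kJ/mol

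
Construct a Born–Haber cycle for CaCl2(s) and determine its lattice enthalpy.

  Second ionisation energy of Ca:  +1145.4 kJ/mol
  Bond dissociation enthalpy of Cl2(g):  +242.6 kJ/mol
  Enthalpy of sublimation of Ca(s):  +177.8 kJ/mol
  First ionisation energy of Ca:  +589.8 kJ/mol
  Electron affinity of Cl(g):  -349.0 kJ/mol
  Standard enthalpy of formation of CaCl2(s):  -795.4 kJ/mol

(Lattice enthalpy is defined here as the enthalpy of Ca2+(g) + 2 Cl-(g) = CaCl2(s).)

ΔHf° = 1·ΔHsub + 1·(ΣIE) + 1·D(Cl2) + 2·EA + U
-795.4 = 1·(+177.8) + 1·(+1735.2) + 1·(+242.6) + 2·(-349.0) + U
U = -795.4 − (+1457.6) = -2253.0 kJ/mol

U = -2253.0 kJ/mol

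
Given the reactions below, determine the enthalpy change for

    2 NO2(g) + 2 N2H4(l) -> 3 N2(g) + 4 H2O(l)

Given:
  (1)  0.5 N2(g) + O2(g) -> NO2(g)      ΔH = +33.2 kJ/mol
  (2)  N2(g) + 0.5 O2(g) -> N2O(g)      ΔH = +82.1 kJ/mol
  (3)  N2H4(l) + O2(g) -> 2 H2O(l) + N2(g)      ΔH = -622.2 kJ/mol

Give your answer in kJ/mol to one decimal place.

ΔH = -1310.8 kJ/mol

(1) reversed and × 2 (reverse to put NO2(g) on the reactant side; scale by 2 for the 2 NO2(g)): (-2)·(+33.2) = -66.4 kJ/mol
(2): not needed (N2O(g) appears nowhere else).
(3) × 2 (scale by 2 for the 2 N2H4(l)): (2)·(-622.2) = -1244.4 kJ/mol
ΔH = (-2)·(+33.2) + (2)·(-622.2) = -1310.8 kJ/mol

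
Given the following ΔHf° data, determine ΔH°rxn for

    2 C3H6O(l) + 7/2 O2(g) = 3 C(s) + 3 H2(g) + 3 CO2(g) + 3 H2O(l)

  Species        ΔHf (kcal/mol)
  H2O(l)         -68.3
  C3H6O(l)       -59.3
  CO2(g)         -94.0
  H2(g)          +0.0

ΔH°rxn = Σ nΔHf°(products) − Σ nΔHf°(reactants).
Products: 3·(+0.0) + 3·(+0.0) + 3·(-94.0) + 3·(-68.3) = -486.9
Reactants: 2·(-59.3) + 7/2·(+0.0) = -118.6
ΔH°rxn = (-486.9) − (-118.6) = -368.3 kcal/mol

ΔH°rxn = -368.3 kcal/mol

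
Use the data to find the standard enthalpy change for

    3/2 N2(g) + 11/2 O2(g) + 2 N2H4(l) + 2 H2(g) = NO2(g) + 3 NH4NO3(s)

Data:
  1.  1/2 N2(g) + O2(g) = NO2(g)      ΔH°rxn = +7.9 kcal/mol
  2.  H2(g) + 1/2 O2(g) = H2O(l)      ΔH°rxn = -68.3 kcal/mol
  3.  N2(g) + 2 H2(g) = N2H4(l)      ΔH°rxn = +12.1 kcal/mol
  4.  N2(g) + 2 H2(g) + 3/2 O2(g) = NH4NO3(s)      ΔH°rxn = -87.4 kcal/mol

eq. 1 as written: +7.9 kcal/mol
eq. 2: not needed.
eq. 3 reversed and × 2: (-2)·(+12.1) = -24.2 kcal/mol
eq. 4 × 3: (3)·(-87.4) = -262.2 kcal/mol
By Hess's law, ΔH°rxn = (1)·(+7.9) + (-2)·(+12.1) + (3)·(-87.4) = -278.5 kcal/mol

ΔH°rxn = -278.5 kcal/mol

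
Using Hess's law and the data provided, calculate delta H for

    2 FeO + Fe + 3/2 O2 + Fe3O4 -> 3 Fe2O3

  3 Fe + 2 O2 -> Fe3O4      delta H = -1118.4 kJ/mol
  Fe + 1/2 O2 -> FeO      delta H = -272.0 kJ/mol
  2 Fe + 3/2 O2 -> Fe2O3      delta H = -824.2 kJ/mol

equation 1 reversed (reverse to put Fe3O4 on the reactant side): +1118.4 kJ/mol
equation 2 reversed and × 2 (FeO must end up as a reactant; ×2 to match 2 FeO in the target): (-2)·(-272.0) = +544.0 kJ/mol
equation 3 × 3 (scale by 3 for the 3 Fe2O3): (3)·(-824.2) = -2472.6 kJ/mol
delta H = (+1118.4) + (+544.0) + (-2472.6) = -810.2 kJ/mol

delta H = -810.2 kJ/mol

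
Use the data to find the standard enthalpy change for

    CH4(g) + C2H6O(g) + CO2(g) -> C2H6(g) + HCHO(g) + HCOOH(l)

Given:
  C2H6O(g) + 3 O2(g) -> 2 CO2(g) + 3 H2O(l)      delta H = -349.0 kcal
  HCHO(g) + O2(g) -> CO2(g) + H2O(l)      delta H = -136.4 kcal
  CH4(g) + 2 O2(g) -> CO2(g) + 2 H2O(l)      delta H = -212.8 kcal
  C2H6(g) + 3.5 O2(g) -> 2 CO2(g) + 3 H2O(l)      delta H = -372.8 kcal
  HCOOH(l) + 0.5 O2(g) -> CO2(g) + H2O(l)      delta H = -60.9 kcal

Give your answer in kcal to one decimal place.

equation 1 as written: -349.0 kcal
equation 2 reversed: +136.4 kcal
equation 3 as written: -212.8 kcal
equation 4 reversed: +372.8 kcal
equation 5 reversed: +60.9 kcal
delta H = (1)·(-349.0) + (-1)·(-136.4) + (1)·(-212.8) + (-1)·(-372.8) + (-1)·(-60.9) = 8.3 kcal

delta H = 8.3 kcal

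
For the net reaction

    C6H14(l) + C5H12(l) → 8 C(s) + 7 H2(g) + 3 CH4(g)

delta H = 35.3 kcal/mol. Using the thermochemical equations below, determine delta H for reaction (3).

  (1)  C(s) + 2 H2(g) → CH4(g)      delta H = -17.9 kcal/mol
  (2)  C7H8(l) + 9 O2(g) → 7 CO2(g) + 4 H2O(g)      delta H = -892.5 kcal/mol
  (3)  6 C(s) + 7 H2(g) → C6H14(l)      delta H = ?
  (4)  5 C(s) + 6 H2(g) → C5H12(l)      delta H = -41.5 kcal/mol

delta H = -47.5 kcal/mol

(1) × 3: (3)·(-17.9) = -53.7 kcal/mol
(2): not needed.
(3) reversed: contributes −x
(4) reversed: +41.5 kcal/mol
+35.3 = (-53.7) + (+41.5) − x
x = (+35.3 − (-12.2)) / (-1) = -47.5 kcal/mol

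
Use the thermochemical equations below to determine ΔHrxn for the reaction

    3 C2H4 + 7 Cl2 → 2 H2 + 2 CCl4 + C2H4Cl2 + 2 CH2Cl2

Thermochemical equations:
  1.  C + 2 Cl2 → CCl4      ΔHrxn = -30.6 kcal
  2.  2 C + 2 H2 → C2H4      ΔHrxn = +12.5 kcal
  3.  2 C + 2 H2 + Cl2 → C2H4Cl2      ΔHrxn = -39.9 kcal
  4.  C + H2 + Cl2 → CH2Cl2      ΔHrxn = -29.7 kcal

ΔHrxn = -198.0 kcal

eq. 1 × 2 (×2 to match 2 CCl4 in the target): (2)·(-30.6) = -61.2 kcal
eq. 2 reversed and × 3 (reverse to put C2H4 on the reactant side; scale by 3 for the 3 C2H4): (-3)·(+12.5) = -37.5 kcal
eq. 3 as written (C2H4Cl2 already on the product side): -39.9 kcal
eq. 4 × 2 (scale by 2 for the 2 CH2Cl2): (2)·(-29.7) = -59.4 kcal
ΔHrxn = (-61.2) + (-37.5) + (-39.9) + (-59.4) = -198.0 kcal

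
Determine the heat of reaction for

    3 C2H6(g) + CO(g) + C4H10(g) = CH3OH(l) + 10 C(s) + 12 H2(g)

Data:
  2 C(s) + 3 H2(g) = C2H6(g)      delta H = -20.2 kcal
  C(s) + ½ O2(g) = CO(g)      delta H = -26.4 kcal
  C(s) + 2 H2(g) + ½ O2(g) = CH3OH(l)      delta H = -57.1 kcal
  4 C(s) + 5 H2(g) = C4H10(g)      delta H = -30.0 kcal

delta H = 59.9 kcal

equation 1 reversed and × 3 (reverse to put C2H6(g) on the reactant side; scale by 3 for the 3 C2H6(g)): (-3)·(-20.2) = +60.6 kcal
equation 2 reversed (CO(g) must end up as a reactant): +26.4 kcal
equation 3 as written (CH3OH(l) already on the product side): -57.1 kcal
equation 4 reversed (C4H10(g) must end up as a reactant): +30.0 kcal
Since enthalpy is a state function, delta H = (+60.6) + (+26.4) + (-57.1) + (+30.0) = 59.9 kcal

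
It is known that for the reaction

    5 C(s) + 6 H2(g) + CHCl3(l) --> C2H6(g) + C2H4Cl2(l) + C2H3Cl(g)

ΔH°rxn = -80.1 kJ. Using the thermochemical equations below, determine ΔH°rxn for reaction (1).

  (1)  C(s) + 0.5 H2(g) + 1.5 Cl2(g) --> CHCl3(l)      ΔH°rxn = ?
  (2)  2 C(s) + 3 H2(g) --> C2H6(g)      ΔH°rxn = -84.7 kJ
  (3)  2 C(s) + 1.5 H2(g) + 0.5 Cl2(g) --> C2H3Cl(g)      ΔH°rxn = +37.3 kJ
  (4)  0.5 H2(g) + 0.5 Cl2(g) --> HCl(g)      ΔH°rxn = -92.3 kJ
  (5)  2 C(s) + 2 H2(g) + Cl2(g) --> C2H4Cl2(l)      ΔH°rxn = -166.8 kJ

ΔH°rxn = -134.1 kJ

(1) reversed (reverse to put CHCl3(l) on the reactant side): contributes −x
(2) as written (C2H6(g) already on the product side): -84.7 kJ
(3) as written (C2H3Cl(g) already on the product side): +37.3 kJ
(4): not needed (HCl(g) appears nowhere else).
(5) as written (C2H4Cl2(l) already on the product side): -166.8 kJ
-80.1 = (-84.7) + (+37.3) + (-166.8) − x
x = (-80.1 − (-214.2)) / (-1) = -134.1 kJ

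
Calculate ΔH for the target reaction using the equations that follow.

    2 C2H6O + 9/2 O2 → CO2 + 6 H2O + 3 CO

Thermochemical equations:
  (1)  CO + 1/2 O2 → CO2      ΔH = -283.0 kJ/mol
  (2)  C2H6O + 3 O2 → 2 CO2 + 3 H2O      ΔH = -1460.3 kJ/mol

(1) reversed and × 3: (-3)·(-283.0) = +849.0 kJ/mol
(2) × 2: (2)·(-1460.3) = -2920.6 kJ/mol
ΔH = (-3)·(-283.0) + (2)·(-1460.3) = -2071.6 kJ/mol

ΔH = -2071.6 kJ/mol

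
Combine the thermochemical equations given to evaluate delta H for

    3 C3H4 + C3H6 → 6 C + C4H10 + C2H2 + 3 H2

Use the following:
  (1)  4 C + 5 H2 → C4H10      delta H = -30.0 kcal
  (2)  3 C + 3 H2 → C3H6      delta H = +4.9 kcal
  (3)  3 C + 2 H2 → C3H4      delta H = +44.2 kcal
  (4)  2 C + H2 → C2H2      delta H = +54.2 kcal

delta H = -113.3 kcal

(1) as written: -30.0 kcal
(2) reversed: -4.9 kcal
(3) reversed and × 3: (-3)·(+44.2) = -132.6 kcal
(4) as written: +54.2 kcal
By Hess's law, delta H = (-30.0) + (-4.9) + (-132.6) + (+54.2) = -113.3 kcal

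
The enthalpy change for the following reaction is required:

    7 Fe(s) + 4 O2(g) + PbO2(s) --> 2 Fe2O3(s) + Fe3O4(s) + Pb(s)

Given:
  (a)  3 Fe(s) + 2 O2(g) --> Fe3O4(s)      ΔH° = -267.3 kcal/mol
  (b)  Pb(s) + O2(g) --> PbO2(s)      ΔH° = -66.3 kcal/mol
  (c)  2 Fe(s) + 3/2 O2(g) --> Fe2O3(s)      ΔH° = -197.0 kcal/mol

(a) as written: -267.3 kcal/mol
(b) reversed: +66.3 kcal/mol
(c) × 2: (2)·(-197.0) = -394.0 kcal/mol
By Hess's law, ΔH° = (-267.3) + (+66.3) + (-394.0) = -595.0 kcal/mol

ΔH° = -595.0 kcal/mol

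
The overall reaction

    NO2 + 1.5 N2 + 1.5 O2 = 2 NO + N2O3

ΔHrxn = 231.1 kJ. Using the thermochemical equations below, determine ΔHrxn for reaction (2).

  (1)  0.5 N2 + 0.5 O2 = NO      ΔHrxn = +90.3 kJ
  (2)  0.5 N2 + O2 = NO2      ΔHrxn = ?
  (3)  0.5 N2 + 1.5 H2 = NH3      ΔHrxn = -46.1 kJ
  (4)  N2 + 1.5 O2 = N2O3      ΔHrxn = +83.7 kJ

(1) × 2 (scale by 2 for the 2 NO): (2)·(+90.3) = +180.6 kJ
(2) reversed (reverse to put NO2 on the reactant side): contributes −x
(3): not needed (H2 appears nowhere else).
(4) as written (N2O3 already on the product side): +83.7 kJ
+231.1 = (+180.6) + (+83.7) − x
x = (+231.1 − (+264.3)) / (-1) = 33.2 kJ

ΔHrxn = 33.2 kJ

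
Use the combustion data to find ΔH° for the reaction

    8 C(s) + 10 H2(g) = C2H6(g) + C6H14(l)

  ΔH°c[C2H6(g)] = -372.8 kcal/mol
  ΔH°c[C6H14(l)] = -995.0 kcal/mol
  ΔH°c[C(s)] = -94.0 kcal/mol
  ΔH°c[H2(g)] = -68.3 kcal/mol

ΔH° = -67.2 kcal/mol

Using ΔH = Σ nΔHc°(reactants) − Σ nΔHc°(products):
= [8·(-94.0) + 10·(-68.3)] − [1·(-372.8) + 1·(-995.0)]
= -67.2 kcal/mol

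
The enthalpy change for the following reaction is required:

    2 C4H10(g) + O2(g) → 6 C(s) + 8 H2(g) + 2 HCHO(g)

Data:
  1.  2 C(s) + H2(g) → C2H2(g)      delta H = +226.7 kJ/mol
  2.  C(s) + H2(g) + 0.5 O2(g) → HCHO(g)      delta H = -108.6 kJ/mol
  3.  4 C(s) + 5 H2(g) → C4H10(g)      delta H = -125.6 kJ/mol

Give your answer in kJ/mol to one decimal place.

delta H = 34.0 kJ/mol

eq. 1: not needed (C2H2(g) appears nowhere else).
eq. 2 × 2 (scale by 2 for the 2 HCHO(g)): (2)·(-108.6) = -217.2 kJ/mol
eq. 3 reversed and × 2 (C4H10(g) must end up as a reactant; ×2 to match 2 C4H10(g) in the target): (-2)·(-125.6) = +251.2 kJ/mol
delta H = (-217.2) + (+251.2) = 34.0 kJ/mol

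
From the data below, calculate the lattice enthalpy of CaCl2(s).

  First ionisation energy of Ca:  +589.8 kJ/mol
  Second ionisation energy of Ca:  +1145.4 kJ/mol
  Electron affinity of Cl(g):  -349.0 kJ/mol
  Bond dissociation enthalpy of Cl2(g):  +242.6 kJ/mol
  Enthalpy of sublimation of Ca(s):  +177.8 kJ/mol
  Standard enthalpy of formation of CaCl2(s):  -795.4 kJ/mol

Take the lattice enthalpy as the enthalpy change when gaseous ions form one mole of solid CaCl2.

U = -2253.0 kJ/mol

ΔHf° = 1·ΔHsub + 1·(ΣIE) + 1·D(Cl2) + 2·EA + U
-795.4 = 1·(+177.8) + 1·(+1735.2) + 1·(+242.6) + 2·(-349.0) + U
U = -795.4 − (+1457.6) = -2253.0 kJ/mol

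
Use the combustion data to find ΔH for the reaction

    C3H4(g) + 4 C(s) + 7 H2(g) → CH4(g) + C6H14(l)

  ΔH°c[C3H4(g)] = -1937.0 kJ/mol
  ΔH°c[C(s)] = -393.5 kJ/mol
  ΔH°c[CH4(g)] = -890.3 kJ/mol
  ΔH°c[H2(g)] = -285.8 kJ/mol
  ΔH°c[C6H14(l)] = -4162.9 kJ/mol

ΔH = -458.4 kJ/mol

With combustion enthalpies, reactants minus products:
= [1·(-1937.0) + 4·(-393.5) + 7·(-285.8)] − [1·(-890.3) + 1·(-4162.9)]
= -458.4 kJ/mol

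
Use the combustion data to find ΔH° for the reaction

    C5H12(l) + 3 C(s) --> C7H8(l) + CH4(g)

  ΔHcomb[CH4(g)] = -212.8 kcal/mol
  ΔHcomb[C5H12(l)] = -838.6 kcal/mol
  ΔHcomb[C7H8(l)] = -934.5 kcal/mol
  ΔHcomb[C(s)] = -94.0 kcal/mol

ΔH° = 26.7 kcal/mol

With combustion enthalpies, reactants minus products:
= [1·(-838.6) + 3·(-94.0)] − [1·(-934.5) + 1·(-212.8)]
= 26.7 kcal/mol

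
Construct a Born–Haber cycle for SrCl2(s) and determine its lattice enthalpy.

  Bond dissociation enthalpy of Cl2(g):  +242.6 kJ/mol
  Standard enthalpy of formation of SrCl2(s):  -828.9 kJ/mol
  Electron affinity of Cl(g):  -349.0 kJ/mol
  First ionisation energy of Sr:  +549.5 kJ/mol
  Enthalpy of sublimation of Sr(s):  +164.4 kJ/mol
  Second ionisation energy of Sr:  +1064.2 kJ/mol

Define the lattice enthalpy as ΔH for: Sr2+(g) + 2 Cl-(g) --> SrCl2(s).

U = -2151.6 kJ/mol

ΔHf° = 1·ΔHsub + 1·(ΣIE) + 1·D(Cl2) + 2·EA + U
-828.9 = 1·(+164.4) + 1·(+1613.7) + 1·(+242.6) + 2·(-349.0) + U
U = -828.9 − (+1322.7) = -2151.6 kJ/mol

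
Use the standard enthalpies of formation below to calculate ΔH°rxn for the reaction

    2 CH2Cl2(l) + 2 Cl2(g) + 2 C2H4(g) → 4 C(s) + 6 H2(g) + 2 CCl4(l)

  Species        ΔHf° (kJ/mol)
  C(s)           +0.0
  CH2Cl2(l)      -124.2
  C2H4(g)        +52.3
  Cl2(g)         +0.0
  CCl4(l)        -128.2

Products: 4·(+0.0) + 6·(+0.0) + 2·(-128.2) = -256.4
Reactants: 2·(-124.2) + 2·(+0.0) + 2·(+52.3) = -143.8
ΔH°rxn = (-256.4) − (-143.8) = -112.6 kJ/mol

ΔH°rxn = -112.6 kJ/mol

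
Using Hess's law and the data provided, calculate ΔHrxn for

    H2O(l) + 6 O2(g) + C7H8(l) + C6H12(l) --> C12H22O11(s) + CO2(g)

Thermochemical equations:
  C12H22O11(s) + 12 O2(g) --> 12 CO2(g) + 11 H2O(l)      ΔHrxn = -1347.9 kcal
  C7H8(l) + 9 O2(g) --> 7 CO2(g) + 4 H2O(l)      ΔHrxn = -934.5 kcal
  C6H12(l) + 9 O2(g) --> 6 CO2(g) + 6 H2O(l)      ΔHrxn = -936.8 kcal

equation 1 reversed (reverse to put C12H22O11(s) on the product side): +1347.9 kcal
equation 2 as written (C7H8(l) already on the reactant side): -934.5 kcal
equation 3 as written (C6H12(l) already on the reactant side): -936.8 kcal
ΔHrxn = (-1)·(-1347.9) + (1)·(-934.5) + (1)·(-936.8) = -523.4 kcal

ΔHrxn = -523.4 kcal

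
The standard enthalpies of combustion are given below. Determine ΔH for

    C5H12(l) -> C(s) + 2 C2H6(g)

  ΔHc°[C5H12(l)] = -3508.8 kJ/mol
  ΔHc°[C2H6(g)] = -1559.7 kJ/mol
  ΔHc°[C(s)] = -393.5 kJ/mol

With combustion enthalpies, reactants minus products:
= [1·(-3508.8)] − [1·(-393.5) + 2·(-1559.7)]
= 4.1 kJ/mol

ΔH = 4.1 kJ/mol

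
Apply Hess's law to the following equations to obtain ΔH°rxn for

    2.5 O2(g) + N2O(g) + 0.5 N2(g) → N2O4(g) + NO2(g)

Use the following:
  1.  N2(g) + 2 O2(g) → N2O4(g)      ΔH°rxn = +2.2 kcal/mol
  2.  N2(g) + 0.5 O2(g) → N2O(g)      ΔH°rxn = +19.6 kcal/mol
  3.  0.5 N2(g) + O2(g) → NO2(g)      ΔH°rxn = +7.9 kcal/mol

eq. 1 as written: +2.2 kcal/mol
eq. 2 reversed: -19.6 kcal/mol
eq. 3 as written: +7.9 kcal/mol
By Hess's law, ΔH°rxn = (+2.2) + (-19.6) + (+7.9) = -9.5 kcal/mol

ΔH°rxn = -9.5 kcal/mol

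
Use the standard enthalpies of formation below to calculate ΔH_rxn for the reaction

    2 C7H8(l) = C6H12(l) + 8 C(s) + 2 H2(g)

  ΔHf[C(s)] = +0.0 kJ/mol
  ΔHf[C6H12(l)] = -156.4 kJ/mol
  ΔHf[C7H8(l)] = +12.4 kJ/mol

ΔH_rxn = -181.2 kJ/mol

Products: 1·(-156.4) + 8·(+0.0) + 2·(+0.0) = -156.4
Reactants: 2·(+12.4) = +24.8
ΔH_rxn = (-156.4) − (+24.8) = -181.2 kJ/mol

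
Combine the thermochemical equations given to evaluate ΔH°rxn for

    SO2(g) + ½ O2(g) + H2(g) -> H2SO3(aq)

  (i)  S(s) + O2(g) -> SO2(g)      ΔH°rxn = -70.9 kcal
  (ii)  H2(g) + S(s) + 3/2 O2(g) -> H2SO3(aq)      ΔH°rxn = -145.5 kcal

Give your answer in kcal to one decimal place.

ΔH°rxn = -74.6 kcal

(i) reversed: +70.9 kcal
(ii) as written: -145.5 kcal
ΔH°rxn = (-1)·(-70.9) + (1)·(-145.5) = -74.6 kcal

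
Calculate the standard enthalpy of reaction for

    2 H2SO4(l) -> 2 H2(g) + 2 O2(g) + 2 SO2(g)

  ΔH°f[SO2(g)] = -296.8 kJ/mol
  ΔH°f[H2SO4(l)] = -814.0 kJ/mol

Products: 2·(+0.0) + 2·(+0.0) + 2·(-296.8) = -593.6
Reactants: 2·(-814.0) = -1628.0
ΔH°rxn = (-593.6) − (-1628.0) = 1034.4 kJ/mol

ΔH°rxn = 1034.4 kJ/mol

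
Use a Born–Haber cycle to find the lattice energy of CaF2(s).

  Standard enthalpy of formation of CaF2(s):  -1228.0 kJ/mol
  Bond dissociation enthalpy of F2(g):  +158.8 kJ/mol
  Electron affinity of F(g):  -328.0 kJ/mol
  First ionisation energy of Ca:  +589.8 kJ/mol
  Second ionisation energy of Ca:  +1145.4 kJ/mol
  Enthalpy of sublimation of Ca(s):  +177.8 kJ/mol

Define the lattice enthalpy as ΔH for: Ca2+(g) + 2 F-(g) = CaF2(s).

U = -2643.8 kJ/mol

ΔHf° = 1·ΔHsub + 1·(ΣIE) + 1·D(F2) + 2·EA + U
-1228.0 = 1·(+177.8) + 1·(+1735.2) + 1·(+158.8) + 2·(-328.0) + U
U = -1228.0 − (+1415.8) = -2643.8 kJ/mol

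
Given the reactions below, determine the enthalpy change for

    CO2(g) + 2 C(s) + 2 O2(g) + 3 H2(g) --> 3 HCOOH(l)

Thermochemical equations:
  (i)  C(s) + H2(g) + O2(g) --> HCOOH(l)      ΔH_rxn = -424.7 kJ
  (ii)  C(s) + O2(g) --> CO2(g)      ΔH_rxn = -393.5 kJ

(i) × 3 (scale by 3 for the 3 HCOOH(l)): (3)·(-424.7) = -1274.1 kJ
(ii) reversed (CO2(g) must end up as a reactant): +393.5 kJ
Since enthalpy is a state function, ΔH_rxn = (3)·(-424.7) + (-1)·(-393.5) = -880.6 kJ

ΔH_rxn = -880.6 kJ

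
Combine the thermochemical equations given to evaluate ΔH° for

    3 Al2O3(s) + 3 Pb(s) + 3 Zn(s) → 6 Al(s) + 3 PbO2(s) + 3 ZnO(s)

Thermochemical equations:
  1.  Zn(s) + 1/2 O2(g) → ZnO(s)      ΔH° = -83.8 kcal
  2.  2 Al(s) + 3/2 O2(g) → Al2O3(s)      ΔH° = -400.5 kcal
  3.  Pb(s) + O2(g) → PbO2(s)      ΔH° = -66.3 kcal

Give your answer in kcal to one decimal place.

ΔH° = 751.2 kcal

eq. 1 × 3 (scale by 3 for the 3 ZnO(s)): (3)·(-83.8) = -251.4 kcal
eq. 2 reversed and × 3 (reverse to put Al2O3(s) on the reactant side; scale by 3 for the 3 Al2O3(s)): (-3)·(-400.5) = +1201.5 kcal
eq. 3 × 3 (scale by 3 for the 3 PbO2(s)): (3)·(-66.3) = -198.9 kcal
Since enthalpy is a state function, ΔH° = (-251.4) + (+1201.5) + (-198.9) = 751.2 kcal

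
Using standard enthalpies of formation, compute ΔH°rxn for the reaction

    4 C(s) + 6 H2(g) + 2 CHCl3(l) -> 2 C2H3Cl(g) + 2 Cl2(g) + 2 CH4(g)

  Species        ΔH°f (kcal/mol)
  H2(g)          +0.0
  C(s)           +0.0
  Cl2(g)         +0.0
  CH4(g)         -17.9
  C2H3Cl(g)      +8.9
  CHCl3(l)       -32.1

ΔH°rxn = 46.2 kcal/mol

ΔH°rxn = Σ nΔHf°(products) − Σ nΔHf°(reactants).
Products: 2·(+8.9) + 2·(+0.0) + 2·(-17.9) = -18.0
Reactants: 4·(+0.0) + 6·(+0.0) + 2·(-32.1) = -64.2
ΔH°rxn = (-18.0) − (-64.2) = 46.2 kcal/mol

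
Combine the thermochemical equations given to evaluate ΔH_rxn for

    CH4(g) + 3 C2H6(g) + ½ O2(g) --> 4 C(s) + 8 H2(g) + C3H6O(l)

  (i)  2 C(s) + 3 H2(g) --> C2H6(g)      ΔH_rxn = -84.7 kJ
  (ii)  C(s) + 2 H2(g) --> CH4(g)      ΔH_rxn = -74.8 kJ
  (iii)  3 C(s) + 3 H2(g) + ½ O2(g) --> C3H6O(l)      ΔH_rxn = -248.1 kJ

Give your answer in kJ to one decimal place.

(i) reversed and × 3 (C2H6(g) must end up as a reactant; scale by 3 for the 3 C2H6(g)): (-3)·(-84.7) = +254.1 kJ
(ii) reversed (CH4(g) must end up as a reactant): +74.8 kJ
(iii) as written (C3H6O(l) already on the product side): -248.1 kJ
Combining the equations, ΔH_rxn = (-3)·(-84.7) + (-1)·(-74.8) + (1)·(-248.1) = 80.8 kJ

ΔH_rxn = 80.8 kJ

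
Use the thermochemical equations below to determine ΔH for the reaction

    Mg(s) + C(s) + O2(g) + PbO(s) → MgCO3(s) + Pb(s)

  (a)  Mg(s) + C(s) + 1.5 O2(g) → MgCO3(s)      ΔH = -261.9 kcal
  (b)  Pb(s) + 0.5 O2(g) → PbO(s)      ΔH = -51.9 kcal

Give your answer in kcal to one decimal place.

ΔH = -210.0 kcal

(a) as written: -261.9 kcal
(b) reversed: +51.9 kcal
ΔH = (-261.9) + (+51.9) = -210.0 kcal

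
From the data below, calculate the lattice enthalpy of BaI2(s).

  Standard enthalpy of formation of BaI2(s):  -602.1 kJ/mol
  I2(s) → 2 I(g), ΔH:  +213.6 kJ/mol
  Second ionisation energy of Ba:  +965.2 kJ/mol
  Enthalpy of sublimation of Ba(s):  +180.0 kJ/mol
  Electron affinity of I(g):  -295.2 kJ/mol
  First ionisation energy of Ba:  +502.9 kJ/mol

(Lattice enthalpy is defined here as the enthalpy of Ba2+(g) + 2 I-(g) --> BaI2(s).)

ΔHf° = 1·ΔHsub + 1·(ΣIE) + 1·D(I2) + 2·EA + U
-602.1 = 1·(+180.0) + 1·(+1468.1) + 1·(+213.6) + 2·(-295.2) + U
U = -602.1 − (+1271.3) = -1873.4 kJ/mol

U = -1873.4 kJ/mol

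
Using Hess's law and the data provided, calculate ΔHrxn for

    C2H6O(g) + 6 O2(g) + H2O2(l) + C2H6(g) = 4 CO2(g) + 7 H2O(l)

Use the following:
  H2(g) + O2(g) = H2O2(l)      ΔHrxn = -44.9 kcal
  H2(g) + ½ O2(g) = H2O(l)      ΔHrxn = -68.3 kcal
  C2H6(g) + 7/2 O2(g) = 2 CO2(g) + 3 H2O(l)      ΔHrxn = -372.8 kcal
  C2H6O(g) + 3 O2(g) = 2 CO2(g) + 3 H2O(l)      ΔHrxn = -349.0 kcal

equation 1 reversed (reverse to put H2O2(l) on the reactant side): +44.9 kcal
equation 2 as written: -68.3 kcal
equation 3 as written (C2H6(g) already on the reactant side): -372.8 kcal
equation 4 as written (C2H6O(g) already on the reactant side): -349.0 kcal
By Hess's law, ΔHrxn = (+44.9) + (-68.3) + (-372.8) + (-349.0) = -745.2 kcal

ΔHrxn = -745.2 kcal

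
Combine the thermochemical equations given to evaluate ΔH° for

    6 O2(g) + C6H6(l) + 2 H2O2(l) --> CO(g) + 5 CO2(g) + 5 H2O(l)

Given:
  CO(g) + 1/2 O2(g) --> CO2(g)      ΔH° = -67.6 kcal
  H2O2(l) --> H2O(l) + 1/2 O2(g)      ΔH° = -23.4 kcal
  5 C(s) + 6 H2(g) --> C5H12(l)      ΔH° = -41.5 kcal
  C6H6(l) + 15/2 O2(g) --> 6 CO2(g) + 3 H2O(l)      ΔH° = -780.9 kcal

ΔH° = -760.1 kcal

equation 1 reversed (CO(g) must end up as a product): +67.6 kcal
equation 2 × 2 (×2 to match 2 H2O2(l) in the target): (2)·(-23.4) = -46.8 kcal
equation 3: not needed (C(s) appears nowhere else).
equation 4 as written (C6H6(l) already on the reactant side): -780.9 kcal
Summing the manipulated equations, ΔH° = (-1)·(-67.6) + (2)·(-23.4) + (1)·(-780.9) = -760.1 kcal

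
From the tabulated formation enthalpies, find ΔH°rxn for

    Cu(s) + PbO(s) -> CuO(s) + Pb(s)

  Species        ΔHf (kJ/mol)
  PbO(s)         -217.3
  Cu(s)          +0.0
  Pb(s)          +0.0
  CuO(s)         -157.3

ΔH°rxn = 60.0 kJ/mol

Products: 1·(-157.3) + 1·(+0.0) = -157.3
Reactants: 1·(+0.0) + 1·(-217.3) = -217.3
ΔH°rxn = (-157.3) − (-217.3) = 60.0 kJ/mol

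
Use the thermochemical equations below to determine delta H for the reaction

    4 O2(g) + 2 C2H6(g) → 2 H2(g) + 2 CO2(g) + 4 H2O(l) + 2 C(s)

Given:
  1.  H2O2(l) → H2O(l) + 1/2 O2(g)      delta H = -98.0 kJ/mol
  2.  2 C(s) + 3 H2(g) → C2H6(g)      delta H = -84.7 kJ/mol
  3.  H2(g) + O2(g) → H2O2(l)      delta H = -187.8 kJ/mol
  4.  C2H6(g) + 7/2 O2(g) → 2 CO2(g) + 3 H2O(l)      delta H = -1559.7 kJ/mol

delta H = -1760.8 kJ/mol

eq. 1 as written: -98.0 kJ/mol
eq. 2 reversed: +84.7 kJ/mol
eq. 3 as written: -187.8 kJ/mol
eq. 4 as written: -1559.7 kJ/mol
delta H = (-98.0) + (+84.7) + (-187.8) + (-1559.7) = -1760.8 kJ/mol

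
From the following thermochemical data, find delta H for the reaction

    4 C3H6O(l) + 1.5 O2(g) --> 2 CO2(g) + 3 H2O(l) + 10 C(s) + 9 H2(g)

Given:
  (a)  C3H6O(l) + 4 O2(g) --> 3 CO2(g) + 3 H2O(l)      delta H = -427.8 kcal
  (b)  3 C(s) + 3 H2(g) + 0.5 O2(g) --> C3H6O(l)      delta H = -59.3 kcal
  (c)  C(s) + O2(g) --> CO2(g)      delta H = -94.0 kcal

(a) as written: -427.8 kcal
(b) reversed and × 3: (-3)·(-59.3) = +177.9 kcal
(c) reversed: +94.0 kcal
delta H = (1)·(-427.8) + (-3)·(-59.3) + (-1)·(-94.0) = -155.9 kcal

delta H = -155.9 kcal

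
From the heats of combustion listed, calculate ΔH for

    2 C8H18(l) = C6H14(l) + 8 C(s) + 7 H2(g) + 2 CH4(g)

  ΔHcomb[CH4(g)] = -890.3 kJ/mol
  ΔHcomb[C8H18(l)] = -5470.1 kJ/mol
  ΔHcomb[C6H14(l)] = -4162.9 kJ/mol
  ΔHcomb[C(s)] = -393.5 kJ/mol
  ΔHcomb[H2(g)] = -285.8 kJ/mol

With combustion enthalpies, reactants minus products:
= [2·(-5470.1)] − [1·(-4162.9) + 8·(-393.5) + 7·(-285.8) + 2·(-890.3)]
= 151.9 kJ/mol

ΔH = 151.9 kJ/mol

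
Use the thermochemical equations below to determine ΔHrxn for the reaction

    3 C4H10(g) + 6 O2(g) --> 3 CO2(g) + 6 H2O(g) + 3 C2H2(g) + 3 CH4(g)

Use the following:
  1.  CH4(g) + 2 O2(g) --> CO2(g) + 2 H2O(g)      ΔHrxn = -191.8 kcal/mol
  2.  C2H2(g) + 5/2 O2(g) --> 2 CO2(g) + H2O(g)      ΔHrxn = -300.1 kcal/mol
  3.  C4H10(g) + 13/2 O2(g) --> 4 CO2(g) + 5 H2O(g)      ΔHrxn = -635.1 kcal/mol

eq. 1 reversed and × 3: (-3)·(-191.8) = +575.4 kcal/mol
eq. 2 reversed and × 3: (-3)·(-300.1) = +900.3 kcal/mol
eq. 3 × 3: (3)·(-635.1) = -1905.3 kcal/mol
By Hess's law, ΔHrxn = (+575.4) + (+900.3) + (-1905.3) = -429.6 kcal/mol

ΔHrxn = -429.6 kcal/mol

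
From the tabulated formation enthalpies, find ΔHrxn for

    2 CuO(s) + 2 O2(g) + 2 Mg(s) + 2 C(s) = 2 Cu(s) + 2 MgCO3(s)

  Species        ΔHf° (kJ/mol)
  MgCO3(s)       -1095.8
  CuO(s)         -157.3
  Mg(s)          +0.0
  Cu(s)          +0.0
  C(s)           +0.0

Products: 2·(+0.0) + 2·(-1095.8) = -2191.6
Reactants: 2·(-157.3) + 2·(+0.0) + 2·(+0.0) + 2·(+0.0) = -314.6
ΔHrxn = (-2191.6) − (-314.6) = -1877.0 kJ/mol

ΔHrxn = -1877.0 kJ/mol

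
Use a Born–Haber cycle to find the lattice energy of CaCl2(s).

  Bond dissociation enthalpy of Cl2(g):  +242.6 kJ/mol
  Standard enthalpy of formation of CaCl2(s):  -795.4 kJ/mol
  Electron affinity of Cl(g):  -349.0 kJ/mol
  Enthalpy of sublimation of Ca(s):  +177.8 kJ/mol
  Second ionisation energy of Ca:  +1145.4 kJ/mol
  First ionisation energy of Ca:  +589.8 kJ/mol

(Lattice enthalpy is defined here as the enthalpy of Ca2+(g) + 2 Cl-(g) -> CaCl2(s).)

U = -2253.0 kJ/mol

ΔHf° = 1·ΔHsub + 1·(ΣIE) + 1·D(Cl2) + 2·EA + U
-795.4 = 1·(+177.8) + 1·(+1735.2) + 1·(+242.6) + 2·(-349.0) + U
U = -795.4 − (+1457.6) = -2253.0 kJ/mol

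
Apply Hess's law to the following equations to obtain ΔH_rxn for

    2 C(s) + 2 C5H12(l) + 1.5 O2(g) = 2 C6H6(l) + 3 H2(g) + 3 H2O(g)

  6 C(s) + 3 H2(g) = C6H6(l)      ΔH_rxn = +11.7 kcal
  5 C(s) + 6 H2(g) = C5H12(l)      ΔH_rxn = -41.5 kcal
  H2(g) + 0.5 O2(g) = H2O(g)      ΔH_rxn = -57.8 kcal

ΔH_rxn = -67.0 kcal

equation 1 × 2: (2)·(+11.7) = +23.4 kcal
equation 2 reversed and × 2: (-2)·(-41.5) = +83.0 kcal
equation 3 × 3: (3)·(-57.8) = -173.4 kcal
Combining the equations, ΔH_rxn = (+23.4) + (+83.0) + (-173.4) = -67.0 kcal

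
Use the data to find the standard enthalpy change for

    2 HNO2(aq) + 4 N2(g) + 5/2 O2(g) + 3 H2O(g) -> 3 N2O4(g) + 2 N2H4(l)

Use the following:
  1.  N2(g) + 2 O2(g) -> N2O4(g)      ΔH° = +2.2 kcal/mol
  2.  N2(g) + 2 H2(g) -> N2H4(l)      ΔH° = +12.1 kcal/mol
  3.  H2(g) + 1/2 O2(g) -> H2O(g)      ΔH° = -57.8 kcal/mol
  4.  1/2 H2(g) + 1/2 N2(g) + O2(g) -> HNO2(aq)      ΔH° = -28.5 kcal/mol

eq. 1 × 3 (×3 to match 3 N2O4(g) in the target): (3)·(+2.2) = +6.6 kcal/mol
eq. 2 × 2 (×2 to match 2 N2H4(l) in the target): (2)·(+12.1) = +24.2 kcal/mol
eq. 3 reversed and × 3 (reverse to put H2O(g) on the reactant side; ×3 to match 3 H2O(g) in the target): (-3)·(-57.8) = +173.4 kcal/mol
eq. 4 reversed and × 2 (reverse to put HNO2(aq) on the reactant side; scale by 2 for the 2 HNO2(aq)): (-2)·(-28.5) = +57.0 kcal/mol
ΔH° = (+6.6) + (+24.2) + (+173.4) + (+57.0) = 261.2 kcal/mol

ΔH° = 261.2 kcal/mol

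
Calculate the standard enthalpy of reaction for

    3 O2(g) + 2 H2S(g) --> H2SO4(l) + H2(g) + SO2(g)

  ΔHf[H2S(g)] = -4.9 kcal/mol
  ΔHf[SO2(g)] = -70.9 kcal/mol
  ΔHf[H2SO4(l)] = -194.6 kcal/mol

ΔH°rxn = -255.7 kcal/mol

Products: 1·(-194.6) + 1·(+0.0) + 1·(-70.9) = -265.5
Reactants: 3·(+0.0) + 2·(-4.9) = -9.8
ΔH°rxn = (-265.5) − (-9.8) = -255.7 kcal/mol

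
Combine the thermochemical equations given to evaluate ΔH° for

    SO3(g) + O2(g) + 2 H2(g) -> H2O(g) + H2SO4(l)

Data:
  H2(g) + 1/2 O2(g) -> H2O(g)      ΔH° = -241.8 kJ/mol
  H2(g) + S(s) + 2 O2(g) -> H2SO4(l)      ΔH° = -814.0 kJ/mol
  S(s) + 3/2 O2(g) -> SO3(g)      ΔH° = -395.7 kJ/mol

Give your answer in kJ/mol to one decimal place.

equation 1 as written: -241.8 kJ/mol
equation 2 as written: -814.0 kJ/mol
equation 3 reversed: +395.7 kJ/mol
ΔH° = (-241.8) + (-814.0) + (+395.7) = -660.1 kJ/mol

ΔH° = -660.1 kJ/mol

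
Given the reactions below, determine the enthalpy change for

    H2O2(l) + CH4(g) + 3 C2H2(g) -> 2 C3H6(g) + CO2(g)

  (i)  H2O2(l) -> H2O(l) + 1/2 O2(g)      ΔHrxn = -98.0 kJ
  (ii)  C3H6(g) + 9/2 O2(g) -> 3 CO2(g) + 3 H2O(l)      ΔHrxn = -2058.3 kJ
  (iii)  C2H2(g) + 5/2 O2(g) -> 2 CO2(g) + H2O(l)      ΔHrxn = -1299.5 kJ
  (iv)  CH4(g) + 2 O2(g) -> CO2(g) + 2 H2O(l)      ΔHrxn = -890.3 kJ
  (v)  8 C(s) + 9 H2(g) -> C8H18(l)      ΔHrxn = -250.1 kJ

ΔHrxn = -770.2 kJ

(i) as written (H2O2(l) already on the reactant side): -98.0 kJ
(ii) reversed and × 2 (reverse to put C3H6(g) on the product side; scale by 2 for the 2 C3H6(g)): (-2)·(-2058.3) = +4116.6 kJ
(iii) × 3 (scale by 3 for the 3 C2H2(g)): (3)·(-1299.5) = -3898.5 kJ
(iv) as written (CH4(g) already on the reactant side): -890.3 kJ
(v): not needed (H2(g) appears nowhere else).
Summing the manipulated equations, ΔHrxn = (1)·(-98.0) + (-2)·(-2058.3) + (3)·(-1299.5) + (1)·(-890.3) = -770.2 kJ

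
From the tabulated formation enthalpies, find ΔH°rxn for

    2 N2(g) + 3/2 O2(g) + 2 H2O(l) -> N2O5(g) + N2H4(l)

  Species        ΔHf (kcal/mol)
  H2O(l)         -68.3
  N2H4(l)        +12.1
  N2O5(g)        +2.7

ΔH°rxn = 151.4 kcal/mol

Products: 1·(+2.7) + 1·(+12.1) = +14.8
Reactants: 2·(+0.0) + 3/2·(+0.0) + 2·(-68.3) = -136.6
ΔH°rxn = (+14.8) − (-136.6) = 151.4 kcal/mol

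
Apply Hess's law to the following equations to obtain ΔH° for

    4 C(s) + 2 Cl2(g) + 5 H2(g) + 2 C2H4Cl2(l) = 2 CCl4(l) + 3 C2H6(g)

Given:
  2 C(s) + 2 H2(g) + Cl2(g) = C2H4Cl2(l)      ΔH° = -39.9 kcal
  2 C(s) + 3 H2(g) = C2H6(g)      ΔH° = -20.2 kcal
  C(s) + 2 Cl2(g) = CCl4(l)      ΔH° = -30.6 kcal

equation 1 reversed and × 2: (-2)·(-39.9) = +79.8 kcal
equation 2 × 3: (3)·(-20.2) = -60.6 kcal
equation 3 × 2: (2)·(-30.6) = -61.2 kcal
ΔH° = (+79.8) + (-60.6) + (-61.2) = -42.0 kcal

ΔH° = -42.0 kcal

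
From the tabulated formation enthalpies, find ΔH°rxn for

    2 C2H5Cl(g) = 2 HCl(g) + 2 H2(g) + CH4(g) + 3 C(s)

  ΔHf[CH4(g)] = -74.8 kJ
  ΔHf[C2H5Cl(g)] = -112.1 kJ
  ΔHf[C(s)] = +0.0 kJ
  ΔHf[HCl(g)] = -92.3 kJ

ΔH°rxn = Σ nΔHf°(products) − Σ nΔHf°(reactants).
Products: 2·(-92.3) + 2·(+0.0) + 1·(-74.8) + 3·(+0.0) = -259.4
Reactants: 2·(-112.1) = -224.2
ΔH°rxn = (-259.4) − (-224.2) = -35.2 kJ

ΔH°rxn = -35.2 kJ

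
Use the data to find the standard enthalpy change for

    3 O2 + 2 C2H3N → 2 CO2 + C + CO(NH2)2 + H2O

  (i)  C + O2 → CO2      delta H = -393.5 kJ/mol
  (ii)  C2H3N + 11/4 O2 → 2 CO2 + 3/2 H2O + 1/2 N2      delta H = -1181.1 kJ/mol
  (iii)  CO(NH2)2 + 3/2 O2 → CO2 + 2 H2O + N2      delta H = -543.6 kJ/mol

delta H = -1425.1 kJ/mol

(i) reversed: +393.5 kJ/mol
(ii) × 2: (2)·(-1181.1) = -2362.2 kJ/mol
(iii) reversed: +543.6 kJ/mol
delta H = (-1)·(-393.5) + (2)·(-1181.1) + (-1)·(-543.6) = -1425.1 kJ/mol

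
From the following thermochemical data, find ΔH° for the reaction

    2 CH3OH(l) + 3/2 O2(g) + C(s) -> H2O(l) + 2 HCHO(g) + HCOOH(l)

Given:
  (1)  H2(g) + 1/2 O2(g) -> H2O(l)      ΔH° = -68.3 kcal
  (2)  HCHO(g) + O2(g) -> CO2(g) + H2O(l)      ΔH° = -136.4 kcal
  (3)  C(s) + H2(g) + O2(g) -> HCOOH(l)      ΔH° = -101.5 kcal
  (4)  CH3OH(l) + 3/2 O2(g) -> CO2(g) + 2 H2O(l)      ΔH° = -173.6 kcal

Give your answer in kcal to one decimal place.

ΔH° = -107.6 kcal

(1) reversed: +68.3 kcal
(2) reversed and × 2: (-2)·(-136.4) = +272.8 kcal
(3) as written: -101.5 kcal
(4) × 2: (2)·(-173.6) = -347.2 kcal
By Hess's law, ΔH° = (+68.3) + (+272.8) + (-101.5) + (-347.2) = -107.6 kcal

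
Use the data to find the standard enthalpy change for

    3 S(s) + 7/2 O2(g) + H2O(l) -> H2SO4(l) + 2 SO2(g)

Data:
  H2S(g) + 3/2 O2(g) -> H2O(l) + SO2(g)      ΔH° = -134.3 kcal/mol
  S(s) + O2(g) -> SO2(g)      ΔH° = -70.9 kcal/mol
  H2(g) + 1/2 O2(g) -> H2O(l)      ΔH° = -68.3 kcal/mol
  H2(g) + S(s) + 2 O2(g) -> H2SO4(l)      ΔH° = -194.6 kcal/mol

ΔH° = -268.1 kcal/mol

equation 1: not needed.
equation 2 × 2: (2)·(-70.9) = -141.8 kcal/mol
equation 3 reversed: +68.3 kcal/mol
equation 4 as written: -194.6 kcal/mol
ΔH° = (-141.8) + (+68.3) + (-194.6) = -268.1 kcal/mol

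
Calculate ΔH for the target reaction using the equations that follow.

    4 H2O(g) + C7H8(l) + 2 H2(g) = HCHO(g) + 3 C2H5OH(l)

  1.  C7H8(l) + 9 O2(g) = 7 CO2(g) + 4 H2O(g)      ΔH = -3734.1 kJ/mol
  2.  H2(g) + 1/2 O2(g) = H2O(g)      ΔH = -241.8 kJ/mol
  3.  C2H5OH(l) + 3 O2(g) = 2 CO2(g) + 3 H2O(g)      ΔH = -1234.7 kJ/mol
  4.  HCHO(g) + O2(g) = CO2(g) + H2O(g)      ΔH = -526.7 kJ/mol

ΔH = 13.1 kJ/mol

eq. 1 as written: -3734.1 kJ/mol
eq. 2 × 2: (2)·(-241.8) = -483.6 kJ/mol
eq. 3 reversed and × 3: (-3)·(-1234.7) = +3704.1 kJ/mol
eq. 4 reversed: +526.7 kJ/mol
ΔH = (1)·(-3734.1) + (2)·(-241.8) + (-3)·(-1234.7) + (-1)·(-526.7) = 13.1 kJ/mol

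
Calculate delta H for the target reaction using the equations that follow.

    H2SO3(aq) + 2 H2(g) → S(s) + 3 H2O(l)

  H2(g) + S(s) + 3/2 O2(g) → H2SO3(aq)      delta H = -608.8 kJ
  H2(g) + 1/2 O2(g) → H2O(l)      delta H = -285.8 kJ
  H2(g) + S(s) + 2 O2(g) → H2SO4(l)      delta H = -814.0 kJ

delta H = -248.6 kJ

equation 1 reversed (H2SO3(aq) must end up as a reactant): +608.8 kJ
equation 2 × 3 (scale by 3 for the 3 H2O(l)): (3)·(-285.8) = -857.4 kJ
equation 3: not needed (H2SO4(l) appears nowhere else).
Combining the equations, delta H = (-1)·(-608.8) + (3)·(-285.8) = -248.6 kJ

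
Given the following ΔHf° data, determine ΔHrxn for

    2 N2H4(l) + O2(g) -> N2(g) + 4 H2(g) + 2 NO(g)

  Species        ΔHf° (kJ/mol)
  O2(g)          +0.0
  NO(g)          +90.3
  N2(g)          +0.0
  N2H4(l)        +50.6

ΔHrxn = 79.4 kJ/mol

ΔH°rxn = Σ nΔHf°(products) − Σ nΔHf°(reactants).
Products: 1·(+0.0) + 4·(+0.0) + 2·(+90.3) = +180.6
Reactants: 2·(+50.6) + 1·(+0.0) = +101.2
ΔHrxn = (+180.6) − (+101.2) = 79.4 kJ/mol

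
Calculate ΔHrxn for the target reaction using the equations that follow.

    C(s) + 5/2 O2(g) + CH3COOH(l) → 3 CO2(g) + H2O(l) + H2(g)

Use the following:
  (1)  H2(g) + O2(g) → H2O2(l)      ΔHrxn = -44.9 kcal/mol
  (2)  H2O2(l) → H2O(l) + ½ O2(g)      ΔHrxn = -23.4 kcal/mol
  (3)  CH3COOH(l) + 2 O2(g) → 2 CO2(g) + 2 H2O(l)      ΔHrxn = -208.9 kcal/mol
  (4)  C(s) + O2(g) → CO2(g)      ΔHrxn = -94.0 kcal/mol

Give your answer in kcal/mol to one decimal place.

(1) reversed (reverse to put H2(g) on the product side): +44.9 kcal/mol
(2) reversed: +23.4 kcal/mol
(3) as written (CH3COOH(l) already on the reactant side): -208.9 kcal/mol
(4) as written (C(s) already on the reactant side): -94.0 kcal/mol
Summing the manipulated equations, ΔHrxn = (+44.9) + (+23.4) + (-208.9) + (-94.0) = -234.6 kcal/mol

ΔHrxn = -234.6 kcal/mol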